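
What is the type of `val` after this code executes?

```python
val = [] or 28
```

'or' returns first truthy value (28, which is int)

int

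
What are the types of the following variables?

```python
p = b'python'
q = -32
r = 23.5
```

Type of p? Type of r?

p is bytes; r is float

bytes, float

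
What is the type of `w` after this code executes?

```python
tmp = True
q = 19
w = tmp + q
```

bool + int returns int (True is 1, so 1 + 19 = 20)

int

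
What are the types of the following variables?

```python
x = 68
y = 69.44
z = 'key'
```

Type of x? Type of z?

x is int; z is str

int, str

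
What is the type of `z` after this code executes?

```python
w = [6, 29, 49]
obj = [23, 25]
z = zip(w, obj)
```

zip() returns a zip iterator object

zip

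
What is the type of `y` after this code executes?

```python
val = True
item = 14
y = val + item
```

bool + int returns int (True is 1, so 1 + 14 = 15)

int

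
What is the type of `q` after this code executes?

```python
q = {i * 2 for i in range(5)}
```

A set comprehension {expr for x in iterable} produces a set

set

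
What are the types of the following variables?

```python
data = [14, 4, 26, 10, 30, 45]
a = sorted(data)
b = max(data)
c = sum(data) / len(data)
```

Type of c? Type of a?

int / int returns float; sorted() returns list

float, list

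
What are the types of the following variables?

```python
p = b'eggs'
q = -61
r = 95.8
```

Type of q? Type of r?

q is int; r is float

int, float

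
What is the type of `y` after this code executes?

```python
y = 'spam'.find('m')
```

str.find() returns int (index, or -1)

int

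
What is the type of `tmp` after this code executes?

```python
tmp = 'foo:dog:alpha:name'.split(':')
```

str.split() returns list

list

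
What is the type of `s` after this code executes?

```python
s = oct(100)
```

oct() returns str representation

str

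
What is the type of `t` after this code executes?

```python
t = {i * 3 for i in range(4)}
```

A set comprehension {expr for x in iterable} produces a set

set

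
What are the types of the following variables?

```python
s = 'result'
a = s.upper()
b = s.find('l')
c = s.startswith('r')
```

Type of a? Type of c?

str.upper() returns str; str.startswith() returns bool

str, bool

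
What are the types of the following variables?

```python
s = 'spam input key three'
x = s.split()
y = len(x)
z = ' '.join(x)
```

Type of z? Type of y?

str.join() returns str; len() returns int

str, int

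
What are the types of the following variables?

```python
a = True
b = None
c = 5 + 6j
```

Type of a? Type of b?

a is bool; b is NoneType

bool, NoneType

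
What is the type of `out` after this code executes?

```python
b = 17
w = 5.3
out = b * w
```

int * float returns float (17 * 5.3 = 90.1)

float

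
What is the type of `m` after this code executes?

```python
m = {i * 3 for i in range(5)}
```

A set comprehension {expr for x in iterable} produces a set

set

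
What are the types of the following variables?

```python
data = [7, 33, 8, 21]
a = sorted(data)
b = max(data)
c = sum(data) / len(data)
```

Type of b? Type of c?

max of ints returns int; int / int returns float

int, float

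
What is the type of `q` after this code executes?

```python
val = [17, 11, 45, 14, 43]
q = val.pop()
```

list.pop() returns the popped element (int here)

int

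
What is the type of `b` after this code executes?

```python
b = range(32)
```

range() returns a range object

range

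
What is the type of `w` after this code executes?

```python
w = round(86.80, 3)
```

round() with ndigits arg returns float

float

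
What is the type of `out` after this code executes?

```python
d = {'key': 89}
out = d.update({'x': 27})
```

dict.update() returns None

NoneType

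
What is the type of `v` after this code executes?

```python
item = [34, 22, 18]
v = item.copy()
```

list.copy() returns list

list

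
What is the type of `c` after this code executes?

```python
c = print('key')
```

print() returns None

NoneType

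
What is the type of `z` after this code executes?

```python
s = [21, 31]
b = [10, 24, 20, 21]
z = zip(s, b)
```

zip() returns a zip iterator object

zip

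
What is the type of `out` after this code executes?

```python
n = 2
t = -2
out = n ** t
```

int ** negative int returns float

float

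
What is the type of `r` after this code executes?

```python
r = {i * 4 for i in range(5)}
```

A set comprehension {expr for x in iterable} produces a set

set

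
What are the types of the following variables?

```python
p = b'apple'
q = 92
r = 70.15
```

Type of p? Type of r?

p is bytes; r is float

bytes, float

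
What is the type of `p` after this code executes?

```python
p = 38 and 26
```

'and' returns the last value when all truthy (26, which is int)

int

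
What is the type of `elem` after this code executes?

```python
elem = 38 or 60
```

'or' returns the first truthy value (38, which is int)

int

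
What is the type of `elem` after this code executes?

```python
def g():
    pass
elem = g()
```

A function with no return statement returns None

NoneType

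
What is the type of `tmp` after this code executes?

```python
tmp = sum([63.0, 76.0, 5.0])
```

sum() of floats returns float

float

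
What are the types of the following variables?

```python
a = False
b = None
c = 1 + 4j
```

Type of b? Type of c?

b is NoneType; c is complex

NoneType, complex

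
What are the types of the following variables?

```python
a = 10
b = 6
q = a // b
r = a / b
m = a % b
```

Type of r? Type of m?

int / int returns float; int % int returns int

float, int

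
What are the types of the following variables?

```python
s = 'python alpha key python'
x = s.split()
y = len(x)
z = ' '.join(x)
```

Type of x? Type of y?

str.split() returns list; len() returns int

list, int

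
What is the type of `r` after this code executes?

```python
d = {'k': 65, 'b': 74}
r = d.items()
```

dict.items() returns a dict_items view

dict_items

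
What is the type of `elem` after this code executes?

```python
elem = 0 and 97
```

'and' returns the first falsy value (0, which is int)

int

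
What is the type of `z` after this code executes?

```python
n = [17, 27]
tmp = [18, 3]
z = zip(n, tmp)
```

zip() returns a zip iterator object

zip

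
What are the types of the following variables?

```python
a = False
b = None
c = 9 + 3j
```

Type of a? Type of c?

a is bool; c is complex

bool, complex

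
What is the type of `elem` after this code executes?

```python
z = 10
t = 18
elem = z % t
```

int % int returns int (10 % 18 = 10)

int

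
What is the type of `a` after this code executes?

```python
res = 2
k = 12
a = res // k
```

int // int returns int (2 // 12 = 0)

int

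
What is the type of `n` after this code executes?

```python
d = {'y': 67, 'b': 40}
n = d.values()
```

.values() returns a dict_values view object

dict_values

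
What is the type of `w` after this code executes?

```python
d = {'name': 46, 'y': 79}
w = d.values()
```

.values() returns a dict_values view object

dict_values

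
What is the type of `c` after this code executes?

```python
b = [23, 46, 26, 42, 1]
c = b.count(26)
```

list.count() returns int

int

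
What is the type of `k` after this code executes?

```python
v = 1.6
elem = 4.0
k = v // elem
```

float // float returns float (floor division preserves float type)

float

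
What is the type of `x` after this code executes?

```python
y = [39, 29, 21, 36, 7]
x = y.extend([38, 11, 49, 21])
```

list.extend() returns None

NoneType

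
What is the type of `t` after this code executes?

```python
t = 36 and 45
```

'and' returns the last value when all truthy (45, which is int)

int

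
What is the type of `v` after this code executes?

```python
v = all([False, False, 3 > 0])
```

all() returns bool

bool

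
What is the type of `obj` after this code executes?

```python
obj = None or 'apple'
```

'or' with None returns the other value ('apple', str)

str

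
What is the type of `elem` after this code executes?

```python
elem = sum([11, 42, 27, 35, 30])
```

sum() of ints returns int

int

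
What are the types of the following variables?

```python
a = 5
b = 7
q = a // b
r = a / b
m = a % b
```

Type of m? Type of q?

int % int returns int; int // int returns int

int, int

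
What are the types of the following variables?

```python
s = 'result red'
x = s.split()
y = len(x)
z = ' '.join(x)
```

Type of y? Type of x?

len() returns int; str.split() returns list

int, list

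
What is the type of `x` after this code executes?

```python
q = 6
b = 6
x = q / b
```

int / int always returns float in Python 3 (6 / 6 = 1)

float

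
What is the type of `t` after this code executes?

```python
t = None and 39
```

'and' returns first falsy value (None)

NoneType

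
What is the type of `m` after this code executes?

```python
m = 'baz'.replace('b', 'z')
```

str.replace() returns str

str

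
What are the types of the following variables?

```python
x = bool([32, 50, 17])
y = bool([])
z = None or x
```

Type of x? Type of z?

bool() returns bool; None or <bool> returns the bool

bool, bool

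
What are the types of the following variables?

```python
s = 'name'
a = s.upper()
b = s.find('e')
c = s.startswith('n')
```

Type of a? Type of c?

str.upper() returns str; str.startswith() returns bool

str, bool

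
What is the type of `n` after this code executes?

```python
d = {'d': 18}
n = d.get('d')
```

dict.get() returns the value (int) when key is found

int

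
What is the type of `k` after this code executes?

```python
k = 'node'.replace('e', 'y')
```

str.replace() returns str

str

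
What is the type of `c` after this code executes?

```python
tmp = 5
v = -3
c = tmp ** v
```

int ** negative int returns float

float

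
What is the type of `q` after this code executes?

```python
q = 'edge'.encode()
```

str.encode() returns bytes

bytes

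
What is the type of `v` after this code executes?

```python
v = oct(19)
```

oct() returns str representation

str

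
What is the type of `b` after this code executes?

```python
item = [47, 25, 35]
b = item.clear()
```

list.clear() returns None

NoneType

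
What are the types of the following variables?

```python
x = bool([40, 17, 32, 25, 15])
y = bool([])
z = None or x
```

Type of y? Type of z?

bool() returns bool; None or <bool> returns the bool

bool, bool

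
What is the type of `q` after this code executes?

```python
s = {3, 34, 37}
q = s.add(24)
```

set.add() returns None (mutates in place)

NoneType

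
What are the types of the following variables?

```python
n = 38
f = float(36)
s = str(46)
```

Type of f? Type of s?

f is float; s is str

float, str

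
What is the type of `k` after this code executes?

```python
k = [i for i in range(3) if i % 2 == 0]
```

A list comprehension [...] produces a list

list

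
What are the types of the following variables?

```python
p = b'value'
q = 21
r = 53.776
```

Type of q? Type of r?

q is int; r is float

int, float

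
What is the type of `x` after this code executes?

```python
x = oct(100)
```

oct() returns str representation

str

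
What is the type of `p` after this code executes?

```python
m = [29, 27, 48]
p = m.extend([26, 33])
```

list.extend() returns None

NoneType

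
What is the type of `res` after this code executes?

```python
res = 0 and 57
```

'and' returns the first falsy value (0, which is int)

int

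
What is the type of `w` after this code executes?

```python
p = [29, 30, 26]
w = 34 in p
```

'in' operator returns bool

bool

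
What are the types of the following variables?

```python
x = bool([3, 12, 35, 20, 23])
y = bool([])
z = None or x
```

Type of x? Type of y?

bool() returns bool; bool() returns bool

bool, bool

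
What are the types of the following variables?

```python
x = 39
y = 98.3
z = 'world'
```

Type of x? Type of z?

x is int; z is str

int, str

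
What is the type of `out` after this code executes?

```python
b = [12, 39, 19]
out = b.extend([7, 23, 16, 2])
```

list.extend() returns None

NoneType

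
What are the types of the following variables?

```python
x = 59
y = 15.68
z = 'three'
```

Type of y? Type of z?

y is float; z is str

float, str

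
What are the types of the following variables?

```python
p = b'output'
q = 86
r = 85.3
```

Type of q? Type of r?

q is int; r is float

int, float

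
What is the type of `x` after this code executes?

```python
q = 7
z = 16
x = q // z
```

int // int returns int (7 // 16 = 0)

int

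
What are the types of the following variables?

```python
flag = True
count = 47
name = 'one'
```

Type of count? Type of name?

count is int; name is str

int, str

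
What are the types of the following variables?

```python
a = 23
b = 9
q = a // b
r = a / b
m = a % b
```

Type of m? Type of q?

int % int returns int; int // int returns int

int, int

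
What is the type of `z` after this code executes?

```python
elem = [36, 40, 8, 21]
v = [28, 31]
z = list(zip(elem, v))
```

list(zip(...)) returns a list of tuples

list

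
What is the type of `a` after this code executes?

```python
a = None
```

None has type NoneType

NoneType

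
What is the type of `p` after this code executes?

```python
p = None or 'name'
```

'or' with None returns the other value ('name', str)

str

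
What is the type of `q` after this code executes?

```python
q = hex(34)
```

hex() returns str representation

str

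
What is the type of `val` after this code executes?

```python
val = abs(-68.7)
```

abs() of float returns float

float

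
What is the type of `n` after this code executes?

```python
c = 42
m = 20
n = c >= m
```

Comparison operators return bool

bool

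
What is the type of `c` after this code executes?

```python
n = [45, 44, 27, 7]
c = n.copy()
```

list.copy() returns list

list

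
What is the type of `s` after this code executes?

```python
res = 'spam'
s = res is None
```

'is' comparison returns bool

bool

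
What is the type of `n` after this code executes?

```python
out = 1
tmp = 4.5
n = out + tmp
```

int + float returns float (1 + 4.5 = 5.5)

float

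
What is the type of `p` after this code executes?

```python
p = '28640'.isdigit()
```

str.isdigit() returns bool

bool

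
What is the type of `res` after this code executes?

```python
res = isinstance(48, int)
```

isinstance() returns bool

bool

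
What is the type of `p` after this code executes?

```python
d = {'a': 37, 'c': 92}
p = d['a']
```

Accessing dict[str, int] with key 'a' returns int value 37

int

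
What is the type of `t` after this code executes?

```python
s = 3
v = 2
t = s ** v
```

int ** positive int returns int (3 ** 2 = 9)

int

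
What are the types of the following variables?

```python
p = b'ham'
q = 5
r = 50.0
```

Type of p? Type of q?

p is bytes; q is int

bytes, int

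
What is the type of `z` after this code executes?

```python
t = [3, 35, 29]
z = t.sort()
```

list.sort() returns None (sorts in place)

NoneType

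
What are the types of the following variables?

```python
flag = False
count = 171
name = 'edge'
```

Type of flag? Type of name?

flag is bool; name is str

bool, str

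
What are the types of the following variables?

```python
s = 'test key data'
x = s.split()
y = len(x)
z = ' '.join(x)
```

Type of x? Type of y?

str.split() returns list; len() returns int

list, int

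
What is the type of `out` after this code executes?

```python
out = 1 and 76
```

'and' returns the last value when all truthy (76, which is int)

int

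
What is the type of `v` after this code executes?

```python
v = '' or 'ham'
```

'or' returns first truthy value ('ham', which is str)

str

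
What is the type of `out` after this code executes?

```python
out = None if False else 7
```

Ternary: condition is False, else branch (7) taken → int

int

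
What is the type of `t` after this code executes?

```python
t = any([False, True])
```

any() returns bool

bool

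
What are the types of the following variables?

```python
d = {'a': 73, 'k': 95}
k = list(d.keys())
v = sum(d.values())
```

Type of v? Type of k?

sum of int values returns int; list(...) returns list

int, list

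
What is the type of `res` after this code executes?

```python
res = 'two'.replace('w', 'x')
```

str.replace() returns str

str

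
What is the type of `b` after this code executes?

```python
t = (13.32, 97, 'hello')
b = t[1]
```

Index 1 of tuple is 97 which is int

int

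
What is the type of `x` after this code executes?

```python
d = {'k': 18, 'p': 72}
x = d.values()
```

.values() returns a dict_values view object

dict_values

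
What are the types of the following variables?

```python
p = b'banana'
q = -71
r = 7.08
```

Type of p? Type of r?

p is bytes; r is float

bytes, float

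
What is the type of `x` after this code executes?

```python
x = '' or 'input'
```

'or' returns first truthy value ('input', which is str)

str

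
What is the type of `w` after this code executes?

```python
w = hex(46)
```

hex() returns str representation

str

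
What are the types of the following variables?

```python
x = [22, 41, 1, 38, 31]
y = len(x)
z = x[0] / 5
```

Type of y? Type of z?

len() returns int; int / int returns float

int, float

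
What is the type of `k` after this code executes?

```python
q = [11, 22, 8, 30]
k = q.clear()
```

list.clear() returns None

NoneType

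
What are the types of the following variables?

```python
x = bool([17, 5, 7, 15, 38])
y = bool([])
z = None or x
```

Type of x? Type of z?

bool() returns bool; None or <bool> returns the bool

bool, bool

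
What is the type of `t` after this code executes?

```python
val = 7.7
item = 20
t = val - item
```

float - int returns float (7.7 - 20 = -12.3)

float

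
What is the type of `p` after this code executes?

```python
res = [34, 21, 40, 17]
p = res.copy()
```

list.copy() returns list

list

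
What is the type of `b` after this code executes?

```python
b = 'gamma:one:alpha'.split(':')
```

str.split() returns list

list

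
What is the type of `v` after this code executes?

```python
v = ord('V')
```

ord() returns int (Unicode code point)

int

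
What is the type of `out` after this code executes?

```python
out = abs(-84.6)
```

abs() of float returns float

float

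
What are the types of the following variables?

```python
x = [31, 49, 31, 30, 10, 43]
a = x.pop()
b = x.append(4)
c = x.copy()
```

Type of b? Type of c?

list.append() returns None; list.copy() returns list

NoneType, list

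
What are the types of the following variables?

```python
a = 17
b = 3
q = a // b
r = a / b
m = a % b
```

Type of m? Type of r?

int % int returns int; int / int returns float

int, float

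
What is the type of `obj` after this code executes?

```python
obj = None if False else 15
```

Ternary: condition is False, else branch (15) taken → int

int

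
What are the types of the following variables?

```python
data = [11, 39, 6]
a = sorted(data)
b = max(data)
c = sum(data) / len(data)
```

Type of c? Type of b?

int / int returns float; max of ints returns int

float, int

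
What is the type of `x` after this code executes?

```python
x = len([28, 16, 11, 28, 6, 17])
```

len() always returns int

int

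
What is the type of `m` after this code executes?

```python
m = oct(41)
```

oct() returns str representation

str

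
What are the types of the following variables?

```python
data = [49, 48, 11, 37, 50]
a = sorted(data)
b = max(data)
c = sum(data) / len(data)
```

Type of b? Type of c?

max of ints returns int; int / int returns float

int, float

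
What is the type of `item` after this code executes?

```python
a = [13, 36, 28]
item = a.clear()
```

list.clear() returns None

NoneType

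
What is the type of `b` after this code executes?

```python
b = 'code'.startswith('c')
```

str.startswith() returns bool

bool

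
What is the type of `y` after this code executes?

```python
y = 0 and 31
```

'and' returns the first falsy value (0, which is int)

int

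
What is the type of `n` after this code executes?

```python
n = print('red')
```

print() returns None

NoneType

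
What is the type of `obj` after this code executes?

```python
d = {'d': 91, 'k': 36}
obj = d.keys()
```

.keys() returns a dict_keys view object

dict_keys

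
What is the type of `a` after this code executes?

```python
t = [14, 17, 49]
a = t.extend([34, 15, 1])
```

list.extend() returns None

NoneType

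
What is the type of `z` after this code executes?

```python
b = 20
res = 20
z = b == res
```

Equality comparison returns bool

bool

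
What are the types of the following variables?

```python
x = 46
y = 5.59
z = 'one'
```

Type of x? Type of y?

x is int; y is float

int, float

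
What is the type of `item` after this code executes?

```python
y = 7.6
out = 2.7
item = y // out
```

float // float returns float (floor division preserves float type)

float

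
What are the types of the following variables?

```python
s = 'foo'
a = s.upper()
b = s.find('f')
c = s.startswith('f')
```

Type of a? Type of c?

str.upper() returns str; str.startswith() returns bool

str, bool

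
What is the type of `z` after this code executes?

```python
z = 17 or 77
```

'or' returns the first truthy value (17, which is int)

int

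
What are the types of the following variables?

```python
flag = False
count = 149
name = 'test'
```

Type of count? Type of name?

count is int; name is str

int, str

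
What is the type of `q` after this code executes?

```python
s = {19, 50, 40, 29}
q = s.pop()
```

Popping from a set of ints returns int

int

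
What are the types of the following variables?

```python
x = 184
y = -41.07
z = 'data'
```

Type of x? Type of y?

x is int; y is float

int, float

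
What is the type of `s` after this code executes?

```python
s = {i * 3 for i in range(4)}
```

A set comprehension {expr for x in iterable} produces a set

set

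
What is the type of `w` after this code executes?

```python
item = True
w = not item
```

'not' always returns bool

bool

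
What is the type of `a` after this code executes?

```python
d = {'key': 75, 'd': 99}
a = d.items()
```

dict.items() returns a dict_items view

dict_items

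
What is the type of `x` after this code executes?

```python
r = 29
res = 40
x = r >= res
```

Comparison operators return bool

bool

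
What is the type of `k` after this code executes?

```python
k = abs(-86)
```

abs() of int returns int

int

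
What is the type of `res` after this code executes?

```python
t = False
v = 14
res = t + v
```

bool + int returns int (False is 0, so 0 + 14 = 14)

int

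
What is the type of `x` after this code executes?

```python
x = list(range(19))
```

list(range(...)) returns list

list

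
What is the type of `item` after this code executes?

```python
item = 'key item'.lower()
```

str.lower() returns str

str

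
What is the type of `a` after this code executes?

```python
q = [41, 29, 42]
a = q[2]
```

Indexing a list of ints returns int (q[2] = 42)

int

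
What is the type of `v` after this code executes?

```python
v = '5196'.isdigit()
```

str.isdigit() returns bool

bool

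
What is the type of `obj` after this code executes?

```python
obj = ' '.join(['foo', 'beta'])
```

str.join() returns str

str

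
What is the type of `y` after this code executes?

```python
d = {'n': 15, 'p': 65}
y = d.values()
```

.values() returns a dict_values view object

dict_values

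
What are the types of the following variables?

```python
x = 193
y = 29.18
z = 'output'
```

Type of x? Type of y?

x is int; y is float

int, float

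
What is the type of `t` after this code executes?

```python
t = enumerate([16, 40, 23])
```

enumerate() returns an enumerate iterator object

enumerate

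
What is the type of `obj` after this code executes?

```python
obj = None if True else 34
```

Ternary: condition is True, if branch (None) taken → NoneType

NoneType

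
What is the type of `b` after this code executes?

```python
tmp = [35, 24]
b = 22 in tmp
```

'in' operator returns bool

bool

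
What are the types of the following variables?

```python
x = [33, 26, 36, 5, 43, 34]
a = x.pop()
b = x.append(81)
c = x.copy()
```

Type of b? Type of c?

list.append() returns None; list.copy() returns list

NoneType, list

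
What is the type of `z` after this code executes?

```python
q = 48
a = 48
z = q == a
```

Equality comparison returns bool

bool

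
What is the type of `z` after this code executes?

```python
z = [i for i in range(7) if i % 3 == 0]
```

A list comprehension [...] produces a list

list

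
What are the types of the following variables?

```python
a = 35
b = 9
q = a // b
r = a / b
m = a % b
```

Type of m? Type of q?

int % int returns int; int // int returns int

int, int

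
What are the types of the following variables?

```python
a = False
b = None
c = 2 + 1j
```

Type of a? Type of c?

a is bool; c is complex

bool, complex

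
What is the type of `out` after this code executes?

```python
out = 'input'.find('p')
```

str.find() returns int (index, or -1)

int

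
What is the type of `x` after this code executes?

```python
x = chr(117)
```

chr() returns str (single character)

str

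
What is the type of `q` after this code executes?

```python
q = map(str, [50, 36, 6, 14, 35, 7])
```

map() returns a map iterator object

map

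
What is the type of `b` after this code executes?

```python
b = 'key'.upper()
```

str.upper() returns str

str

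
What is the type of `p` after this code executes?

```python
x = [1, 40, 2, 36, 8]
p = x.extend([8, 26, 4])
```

list.extend() returns None

NoneType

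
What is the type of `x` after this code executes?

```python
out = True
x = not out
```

'not' always returns bool

bool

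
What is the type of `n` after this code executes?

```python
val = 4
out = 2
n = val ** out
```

int ** positive int returns int (4 ** 2 = 16)

int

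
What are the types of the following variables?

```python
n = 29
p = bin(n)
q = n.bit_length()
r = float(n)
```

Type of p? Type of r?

bin() returns str; float() returns float

str, float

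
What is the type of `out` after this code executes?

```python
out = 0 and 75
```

'and' returns the first falsy value (0, which is int)

int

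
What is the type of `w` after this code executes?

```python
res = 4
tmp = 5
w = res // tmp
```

int // int returns int (4 // 5 = 0)

int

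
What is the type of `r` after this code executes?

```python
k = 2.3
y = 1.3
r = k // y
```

float // float returns float (floor division preserves float type)

float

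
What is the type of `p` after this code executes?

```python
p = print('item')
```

print() returns None

NoneType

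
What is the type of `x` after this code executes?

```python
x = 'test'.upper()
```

str.upper() returns str

str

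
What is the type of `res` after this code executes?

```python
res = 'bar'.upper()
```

str.upper() returns str

str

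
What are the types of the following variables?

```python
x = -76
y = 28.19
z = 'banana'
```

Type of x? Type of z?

x is int; z is str

int, str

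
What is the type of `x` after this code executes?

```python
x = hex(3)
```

hex() returns str representation

str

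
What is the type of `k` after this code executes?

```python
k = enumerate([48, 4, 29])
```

enumerate() returns an enumerate iterator object

enumerate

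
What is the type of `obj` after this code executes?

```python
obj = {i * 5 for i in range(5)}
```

A set comprehension {expr for x in iterable} produces a set

set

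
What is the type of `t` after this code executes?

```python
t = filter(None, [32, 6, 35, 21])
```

filter() returns a filter iterator object

filter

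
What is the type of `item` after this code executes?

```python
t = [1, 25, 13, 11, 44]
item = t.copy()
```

list.copy() returns list

list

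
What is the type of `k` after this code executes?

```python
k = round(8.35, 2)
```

round() with ndigits arg returns float

float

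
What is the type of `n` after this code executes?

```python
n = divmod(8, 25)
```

divmod() returns a tuple (quotient, remainder)

tuple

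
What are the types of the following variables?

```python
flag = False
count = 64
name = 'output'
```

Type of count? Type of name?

count is int; name is str

int, str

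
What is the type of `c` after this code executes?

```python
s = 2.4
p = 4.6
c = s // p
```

float // float returns float (floor division preserves float type)

float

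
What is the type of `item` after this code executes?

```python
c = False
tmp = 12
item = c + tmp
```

bool + int returns int (False is 0, so 0 + 12 = 12)

int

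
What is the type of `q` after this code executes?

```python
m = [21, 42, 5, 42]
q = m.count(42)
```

list.count() returns int

int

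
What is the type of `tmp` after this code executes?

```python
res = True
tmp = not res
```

'not' always returns bool

bool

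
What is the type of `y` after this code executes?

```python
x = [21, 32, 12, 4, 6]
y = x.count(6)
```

list.count() returns int

int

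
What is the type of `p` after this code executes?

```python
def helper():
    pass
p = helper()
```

A function with no return statement returns None

NoneType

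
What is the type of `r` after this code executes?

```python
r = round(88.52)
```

round() with no ndigits arg returns int

int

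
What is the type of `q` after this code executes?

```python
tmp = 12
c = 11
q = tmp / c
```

int / int always returns float in Python 3 (12 / 11 = 1.09091)

float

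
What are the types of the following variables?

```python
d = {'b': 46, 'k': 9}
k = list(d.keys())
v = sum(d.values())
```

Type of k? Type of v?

list(...) returns list; sum of int values returns int

list, int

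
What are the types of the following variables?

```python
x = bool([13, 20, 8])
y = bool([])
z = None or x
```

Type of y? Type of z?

bool() returns bool; None or <bool> returns the bool

bool, bool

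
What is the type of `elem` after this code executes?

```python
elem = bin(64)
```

bin() returns str representation

str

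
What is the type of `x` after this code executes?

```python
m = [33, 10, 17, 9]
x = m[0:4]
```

Slicing a list always returns a list

list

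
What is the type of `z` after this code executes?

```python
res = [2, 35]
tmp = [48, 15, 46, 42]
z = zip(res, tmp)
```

zip() returns a zip iterator object

zip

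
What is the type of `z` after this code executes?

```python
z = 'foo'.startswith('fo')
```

str.startswith() returns bool

bool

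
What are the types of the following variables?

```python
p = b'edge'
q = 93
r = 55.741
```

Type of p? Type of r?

p is bytes; r is float

bytes, float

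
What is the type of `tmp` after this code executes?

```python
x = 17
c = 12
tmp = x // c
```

int // int returns int (17 // 12 = 1)

int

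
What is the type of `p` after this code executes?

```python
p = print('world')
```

print() returns None

NoneType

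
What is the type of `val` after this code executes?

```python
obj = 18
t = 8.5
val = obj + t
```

int + float returns float (18 + 8.5 = 26.5)

float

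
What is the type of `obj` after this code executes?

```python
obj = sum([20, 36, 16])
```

sum() of ints returns int

int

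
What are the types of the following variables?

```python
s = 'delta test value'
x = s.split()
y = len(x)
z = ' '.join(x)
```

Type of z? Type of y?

str.join() returns str; len() returns int

str, int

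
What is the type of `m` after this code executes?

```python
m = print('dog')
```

print() returns None

NoneType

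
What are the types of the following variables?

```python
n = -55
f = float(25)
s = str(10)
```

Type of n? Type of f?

n is int; f is float

int, float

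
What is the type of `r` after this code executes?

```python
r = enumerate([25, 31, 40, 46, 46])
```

enumerate() returns an enumerate iterator object

enumerate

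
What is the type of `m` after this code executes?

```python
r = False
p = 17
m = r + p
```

bool + int returns int (False is 0, so 0 + 17 = 17)

int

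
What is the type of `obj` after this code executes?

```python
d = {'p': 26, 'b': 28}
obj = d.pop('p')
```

dict.pop() returns the value (int)

int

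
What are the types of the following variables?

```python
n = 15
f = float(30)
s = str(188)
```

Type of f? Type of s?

f is float; s is str

float, str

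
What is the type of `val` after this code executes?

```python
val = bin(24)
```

bin() returns str representation

str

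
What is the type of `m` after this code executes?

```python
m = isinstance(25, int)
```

isinstance() returns bool

bool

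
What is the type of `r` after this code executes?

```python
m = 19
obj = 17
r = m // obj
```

int // int returns int (19 // 17 = 1)

int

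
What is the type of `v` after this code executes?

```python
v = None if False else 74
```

Ternary: condition is False, else branch (74) taken → int

int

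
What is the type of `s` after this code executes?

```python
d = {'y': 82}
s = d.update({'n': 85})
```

dict.update() returns None

NoneType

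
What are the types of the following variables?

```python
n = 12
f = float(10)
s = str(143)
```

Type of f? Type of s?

f is float; s is str

float, str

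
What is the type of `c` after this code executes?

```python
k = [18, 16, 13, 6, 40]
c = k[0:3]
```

Slicing a list always returns a list

list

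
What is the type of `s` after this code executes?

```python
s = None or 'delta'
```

'or' with None returns the other value ('delta', str)

str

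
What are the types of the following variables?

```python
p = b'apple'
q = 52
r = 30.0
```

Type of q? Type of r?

q is int; r is float

int, float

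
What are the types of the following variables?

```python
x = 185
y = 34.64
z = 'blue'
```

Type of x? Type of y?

x is int; y is float

int, float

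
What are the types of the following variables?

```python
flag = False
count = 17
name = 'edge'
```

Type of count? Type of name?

count is int; name is str

int, str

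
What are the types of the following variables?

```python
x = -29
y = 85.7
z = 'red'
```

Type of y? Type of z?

y is float; z is str

float, str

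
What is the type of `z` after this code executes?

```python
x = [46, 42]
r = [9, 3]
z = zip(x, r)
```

zip() returns a zip iterator object

zip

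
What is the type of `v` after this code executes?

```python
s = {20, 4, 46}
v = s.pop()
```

Popping from a set of ints returns int

int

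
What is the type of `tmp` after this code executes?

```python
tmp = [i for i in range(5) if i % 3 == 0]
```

A list comprehension [...] produces a list

list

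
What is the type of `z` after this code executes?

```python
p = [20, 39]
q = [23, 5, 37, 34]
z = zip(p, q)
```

zip() returns a zip iterator object

zip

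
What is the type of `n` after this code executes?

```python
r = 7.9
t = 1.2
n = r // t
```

float // float returns float (floor division preserves float type)

float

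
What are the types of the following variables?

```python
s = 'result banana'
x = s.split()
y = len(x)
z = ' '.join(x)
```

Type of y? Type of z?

len() returns int; str.join() returns str

int, str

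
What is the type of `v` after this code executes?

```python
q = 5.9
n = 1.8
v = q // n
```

float // float returns float (floor division preserves float type)

float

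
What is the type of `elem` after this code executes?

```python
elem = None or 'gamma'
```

'or' with None returns the other value ('gamma', str)

str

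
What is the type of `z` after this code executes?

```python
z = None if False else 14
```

Ternary: condition is False, else branch (14) taken → int

int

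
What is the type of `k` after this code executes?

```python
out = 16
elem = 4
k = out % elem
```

int % int returns int (16 % 4 = 0)

int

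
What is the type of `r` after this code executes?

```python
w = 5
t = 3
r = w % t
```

int % int returns int (5 % 3 = 2)

int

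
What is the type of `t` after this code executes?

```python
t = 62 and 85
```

'and' returns the last value when all truthy (85, which is int)

int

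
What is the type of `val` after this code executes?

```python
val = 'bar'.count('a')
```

str.count() returns int

int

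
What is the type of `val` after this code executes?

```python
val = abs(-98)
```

abs() of int returns int

int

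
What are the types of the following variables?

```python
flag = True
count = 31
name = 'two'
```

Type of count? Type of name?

count is int; name is str

int, str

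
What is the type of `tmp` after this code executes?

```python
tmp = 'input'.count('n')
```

str.count() returns int

int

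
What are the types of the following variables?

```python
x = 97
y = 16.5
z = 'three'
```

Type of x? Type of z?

x is int; z is str

int, str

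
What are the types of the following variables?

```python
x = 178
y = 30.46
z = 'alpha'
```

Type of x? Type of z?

x is int; z is str

int, str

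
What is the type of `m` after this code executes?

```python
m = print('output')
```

print() returns None

NoneType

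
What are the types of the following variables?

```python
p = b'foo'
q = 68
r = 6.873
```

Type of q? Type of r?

q is int; r is float

int, float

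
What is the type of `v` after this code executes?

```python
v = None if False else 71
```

Ternary: condition is False, else branch (71) taken → int

int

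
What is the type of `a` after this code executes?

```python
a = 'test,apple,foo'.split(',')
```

str.split() returns list

list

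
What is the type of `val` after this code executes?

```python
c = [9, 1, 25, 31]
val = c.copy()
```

list.copy() returns list

list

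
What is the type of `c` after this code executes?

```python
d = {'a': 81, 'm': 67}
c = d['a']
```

Accessing dict[str, int] with key 'a' returns int value 81

int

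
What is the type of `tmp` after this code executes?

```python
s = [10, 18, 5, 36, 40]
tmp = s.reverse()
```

list.reverse() returns None

NoneType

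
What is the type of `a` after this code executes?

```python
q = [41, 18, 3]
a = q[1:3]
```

Slicing a list always returns a list

list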